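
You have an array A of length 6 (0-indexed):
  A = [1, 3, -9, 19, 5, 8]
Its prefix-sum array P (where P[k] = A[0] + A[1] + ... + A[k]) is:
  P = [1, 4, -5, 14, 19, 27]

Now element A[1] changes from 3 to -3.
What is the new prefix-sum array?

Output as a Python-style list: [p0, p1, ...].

Change: A[1] 3 -> -3, delta = -6
P[k] for k < 1: unchanged (A[1] not included)
P[k] for k >= 1: shift by delta = -6
  P[0] = 1 + 0 = 1
  P[1] = 4 + -6 = -2
  P[2] = -5 + -6 = -11
  P[3] = 14 + -6 = 8
  P[4] = 19 + -6 = 13
  P[5] = 27 + -6 = 21

Answer: [1, -2, -11, 8, 13, 21]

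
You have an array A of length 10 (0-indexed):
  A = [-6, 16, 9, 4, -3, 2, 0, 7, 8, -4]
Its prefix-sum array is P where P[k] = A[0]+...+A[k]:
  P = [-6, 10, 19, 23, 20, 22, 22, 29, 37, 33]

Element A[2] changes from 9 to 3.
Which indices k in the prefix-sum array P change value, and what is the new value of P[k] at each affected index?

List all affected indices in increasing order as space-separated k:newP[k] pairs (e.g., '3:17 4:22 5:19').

P[k] = A[0] + ... + A[k]
P[k] includes A[2] iff k >= 2
Affected indices: 2, 3, ..., 9; delta = -6
  P[2]: 19 + -6 = 13
  P[3]: 23 + -6 = 17
  P[4]: 20 + -6 = 14
  P[5]: 22 + -6 = 16
  P[6]: 22 + -6 = 16
  P[7]: 29 + -6 = 23
  P[8]: 37 + -6 = 31
  P[9]: 33 + -6 = 27

Answer: 2:13 3:17 4:14 5:16 6:16 7:23 8:31 9:27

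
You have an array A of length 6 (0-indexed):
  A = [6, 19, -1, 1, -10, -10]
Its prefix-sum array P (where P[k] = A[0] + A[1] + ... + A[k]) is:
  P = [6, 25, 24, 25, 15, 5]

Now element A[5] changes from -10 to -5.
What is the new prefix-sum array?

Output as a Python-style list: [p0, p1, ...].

Change: A[5] -10 -> -5, delta = 5
P[k] for k < 5: unchanged (A[5] not included)
P[k] for k >= 5: shift by delta = 5
  P[0] = 6 + 0 = 6
  P[1] = 25 + 0 = 25
  P[2] = 24 + 0 = 24
  P[3] = 25 + 0 = 25
  P[4] = 15 + 0 = 15
  P[5] = 5 + 5 = 10

Answer: [6, 25, 24, 25, 15, 10]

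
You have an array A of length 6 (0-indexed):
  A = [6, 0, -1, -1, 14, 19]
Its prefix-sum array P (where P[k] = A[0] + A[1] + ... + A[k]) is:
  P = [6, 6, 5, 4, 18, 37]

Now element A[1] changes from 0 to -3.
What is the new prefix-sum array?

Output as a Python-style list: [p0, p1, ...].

Answer: [6, 3, 2, 1, 15, 34]

Derivation:
Change: A[1] 0 -> -3, delta = -3
P[k] for k < 1: unchanged (A[1] not included)
P[k] for k >= 1: shift by delta = -3
  P[0] = 6 + 0 = 6
  P[1] = 6 + -3 = 3
  P[2] = 5 + -3 = 2
  P[3] = 4 + -3 = 1
  P[4] = 18 + -3 = 15
  P[5] = 37 + -3 = 34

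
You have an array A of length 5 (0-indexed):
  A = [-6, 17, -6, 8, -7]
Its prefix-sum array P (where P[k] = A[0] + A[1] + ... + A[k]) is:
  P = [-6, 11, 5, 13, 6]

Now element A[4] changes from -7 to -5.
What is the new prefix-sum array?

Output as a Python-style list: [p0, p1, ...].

Change: A[4] -7 -> -5, delta = 2
P[k] for k < 4: unchanged (A[4] not included)
P[k] for k >= 4: shift by delta = 2
  P[0] = -6 + 0 = -6
  P[1] = 11 + 0 = 11
  P[2] = 5 + 0 = 5
  P[3] = 13 + 0 = 13
  P[4] = 6 + 2 = 8

Answer: [-6, 11, 5, 13, 8]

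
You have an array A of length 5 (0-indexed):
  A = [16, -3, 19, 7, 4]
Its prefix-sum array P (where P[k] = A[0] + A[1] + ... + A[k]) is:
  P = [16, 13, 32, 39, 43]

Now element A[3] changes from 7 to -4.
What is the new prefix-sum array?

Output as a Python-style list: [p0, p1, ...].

Answer: [16, 13, 32, 28, 32]

Derivation:
Change: A[3] 7 -> -4, delta = -11
P[k] for k < 3: unchanged (A[3] not included)
P[k] for k >= 3: shift by delta = -11
  P[0] = 16 + 0 = 16
  P[1] = 13 + 0 = 13
  P[2] = 32 + 0 = 32
  P[3] = 39 + -11 = 28
  P[4] = 43 + -11 = 32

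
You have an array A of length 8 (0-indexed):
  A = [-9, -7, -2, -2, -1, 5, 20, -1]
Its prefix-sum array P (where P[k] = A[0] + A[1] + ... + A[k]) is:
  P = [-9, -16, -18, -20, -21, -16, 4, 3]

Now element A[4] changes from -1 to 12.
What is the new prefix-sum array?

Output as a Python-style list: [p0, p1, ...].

Change: A[4] -1 -> 12, delta = 13
P[k] for k < 4: unchanged (A[4] not included)
P[k] for k >= 4: shift by delta = 13
  P[0] = -9 + 0 = -9
  P[1] = -16 + 0 = -16
  P[2] = -18 + 0 = -18
  P[3] = -20 + 0 = -20
  P[4] = -21 + 13 = -8
  P[5] = -16 + 13 = -3
  P[6] = 4 + 13 = 17
  P[7] = 3 + 13 = 16

Answer: [-9, -16, -18, -20, -8, -3, 17, 16]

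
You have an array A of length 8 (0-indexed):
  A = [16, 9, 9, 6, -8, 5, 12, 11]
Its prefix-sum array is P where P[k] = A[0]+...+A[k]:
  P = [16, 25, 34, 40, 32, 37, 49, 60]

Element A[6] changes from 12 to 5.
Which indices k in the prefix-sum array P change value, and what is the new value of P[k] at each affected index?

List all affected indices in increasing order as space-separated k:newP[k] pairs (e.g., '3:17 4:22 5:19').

P[k] = A[0] + ... + A[k]
P[k] includes A[6] iff k >= 6
Affected indices: 6, 7, ..., 7; delta = -7
  P[6]: 49 + -7 = 42
  P[7]: 60 + -7 = 53

Answer: 6:42 7:53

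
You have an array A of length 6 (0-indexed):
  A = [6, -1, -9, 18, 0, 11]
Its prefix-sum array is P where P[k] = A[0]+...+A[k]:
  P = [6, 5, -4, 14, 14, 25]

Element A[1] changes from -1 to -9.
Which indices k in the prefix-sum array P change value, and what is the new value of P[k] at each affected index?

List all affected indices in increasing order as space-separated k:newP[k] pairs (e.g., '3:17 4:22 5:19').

Answer: 1:-3 2:-12 3:6 4:6 5:17

Derivation:
P[k] = A[0] + ... + A[k]
P[k] includes A[1] iff k >= 1
Affected indices: 1, 2, ..., 5; delta = -8
  P[1]: 5 + -8 = -3
  P[2]: -4 + -8 = -12
  P[3]: 14 + -8 = 6
  P[4]: 14 + -8 = 6
  P[5]: 25 + -8 = 17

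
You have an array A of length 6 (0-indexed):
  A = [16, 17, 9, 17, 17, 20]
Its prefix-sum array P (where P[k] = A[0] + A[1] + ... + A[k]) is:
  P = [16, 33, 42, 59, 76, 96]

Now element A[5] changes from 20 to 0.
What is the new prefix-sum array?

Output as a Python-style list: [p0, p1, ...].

Answer: [16, 33, 42, 59, 76, 76]

Derivation:
Change: A[5] 20 -> 0, delta = -20
P[k] for k < 5: unchanged (A[5] not included)
P[k] for k >= 5: shift by delta = -20
  P[0] = 16 + 0 = 16
  P[1] = 33 + 0 = 33
  P[2] = 42 + 0 = 42
  P[3] = 59 + 0 = 59
  P[4] = 76 + 0 = 76
  P[5] = 96 + -20 = 76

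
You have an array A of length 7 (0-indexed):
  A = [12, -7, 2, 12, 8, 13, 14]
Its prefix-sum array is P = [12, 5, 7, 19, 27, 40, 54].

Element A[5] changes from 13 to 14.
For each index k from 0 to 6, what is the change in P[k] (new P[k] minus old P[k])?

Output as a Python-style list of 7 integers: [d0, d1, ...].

Answer: [0, 0, 0, 0, 0, 1, 1]

Derivation:
Element change: A[5] 13 -> 14, delta = 1
For k < 5: P[k] unchanged, delta_P[k] = 0
For k >= 5: P[k] shifts by exactly 1
Delta array: [0, 0, 0, 0, 0, 1, 1]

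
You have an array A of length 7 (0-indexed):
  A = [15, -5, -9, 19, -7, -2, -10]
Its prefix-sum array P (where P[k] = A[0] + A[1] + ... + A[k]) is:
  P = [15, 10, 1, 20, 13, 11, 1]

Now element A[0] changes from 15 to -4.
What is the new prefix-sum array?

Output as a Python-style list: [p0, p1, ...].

Change: A[0] 15 -> -4, delta = -19
P[k] for k < 0: unchanged (A[0] not included)
P[k] for k >= 0: shift by delta = -19
  P[0] = 15 + -19 = -4
  P[1] = 10 + -19 = -9
  P[2] = 1 + -19 = -18
  P[3] = 20 + -19 = 1
  P[4] = 13 + -19 = -6
  P[5] = 11 + -19 = -8
  P[6] = 1 + -19 = -18

Answer: [-4, -9, -18, 1, -6, -8, -18]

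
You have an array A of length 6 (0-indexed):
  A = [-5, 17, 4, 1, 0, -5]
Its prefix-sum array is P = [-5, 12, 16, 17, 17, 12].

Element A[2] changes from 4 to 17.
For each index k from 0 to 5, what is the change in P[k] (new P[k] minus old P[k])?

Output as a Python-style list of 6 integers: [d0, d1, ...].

Answer: [0, 0, 13, 13, 13, 13]

Derivation:
Element change: A[2] 4 -> 17, delta = 13
For k < 2: P[k] unchanged, delta_P[k] = 0
For k >= 2: P[k] shifts by exactly 13
Delta array: [0, 0, 13, 13, 13, 13]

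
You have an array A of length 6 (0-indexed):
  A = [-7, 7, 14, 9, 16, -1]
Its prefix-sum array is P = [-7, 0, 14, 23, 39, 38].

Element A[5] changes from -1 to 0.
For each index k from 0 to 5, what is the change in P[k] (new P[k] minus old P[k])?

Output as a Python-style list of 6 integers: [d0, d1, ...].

Element change: A[5] -1 -> 0, delta = 1
For k < 5: P[k] unchanged, delta_P[k] = 0
For k >= 5: P[k] shifts by exactly 1
Delta array: [0, 0, 0, 0, 0, 1]

Answer: [0, 0, 0, 0, 0, 1]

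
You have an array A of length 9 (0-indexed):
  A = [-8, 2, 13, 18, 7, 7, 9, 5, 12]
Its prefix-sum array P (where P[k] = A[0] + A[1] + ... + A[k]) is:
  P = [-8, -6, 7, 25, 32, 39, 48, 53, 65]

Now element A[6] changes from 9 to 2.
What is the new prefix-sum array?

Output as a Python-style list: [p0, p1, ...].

Answer: [-8, -6, 7, 25, 32, 39, 41, 46, 58]

Derivation:
Change: A[6] 9 -> 2, delta = -7
P[k] for k < 6: unchanged (A[6] not included)
P[k] for k >= 6: shift by delta = -7
  P[0] = -8 + 0 = -8
  P[1] = -6 + 0 = -6
  P[2] = 7 + 0 = 7
  P[3] = 25 + 0 = 25
  P[4] = 32 + 0 = 32
  P[5] = 39 + 0 = 39
  P[6] = 48 + -7 = 41
  P[7] = 53 + -7 = 46
  P[8] = 65 + -7 = 58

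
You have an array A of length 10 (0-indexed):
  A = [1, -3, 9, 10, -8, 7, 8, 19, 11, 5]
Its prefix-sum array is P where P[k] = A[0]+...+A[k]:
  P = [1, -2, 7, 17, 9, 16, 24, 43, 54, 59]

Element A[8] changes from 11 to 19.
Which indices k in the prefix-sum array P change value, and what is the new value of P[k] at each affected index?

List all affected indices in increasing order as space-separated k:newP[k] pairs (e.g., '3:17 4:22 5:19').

P[k] = A[0] + ... + A[k]
P[k] includes A[8] iff k >= 8
Affected indices: 8, 9, ..., 9; delta = 8
  P[8]: 54 + 8 = 62
  P[9]: 59 + 8 = 67

Answer: 8:62 9:67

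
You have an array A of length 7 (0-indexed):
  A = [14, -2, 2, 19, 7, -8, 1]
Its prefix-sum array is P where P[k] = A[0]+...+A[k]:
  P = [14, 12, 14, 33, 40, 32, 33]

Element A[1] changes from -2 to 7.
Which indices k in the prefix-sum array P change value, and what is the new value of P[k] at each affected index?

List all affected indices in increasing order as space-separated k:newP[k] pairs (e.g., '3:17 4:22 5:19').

P[k] = A[0] + ... + A[k]
P[k] includes A[1] iff k >= 1
Affected indices: 1, 2, ..., 6; delta = 9
  P[1]: 12 + 9 = 21
  P[2]: 14 + 9 = 23
  P[3]: 33 + 9 = 42
  P[4]: 40 + 9 = 49
  P[5]: 32 + 9 = 41
  P[6]: 33 + 9 = 42

Answer: 1:21 2:23 3:42 4:49 5:41 6:42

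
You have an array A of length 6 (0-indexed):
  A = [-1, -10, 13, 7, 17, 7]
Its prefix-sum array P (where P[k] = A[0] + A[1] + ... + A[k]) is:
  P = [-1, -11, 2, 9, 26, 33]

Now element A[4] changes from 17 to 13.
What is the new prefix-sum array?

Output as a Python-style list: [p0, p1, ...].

Change: A[4] 17 -> 13, delta = -4
P[k] for k < 4: unchanged (A[4] not included)
P[k] for k >= 4: shift by delta = -4
  P[0] = -1 + 0 = -1
  P[1] = -11 + 0 = -11
  P[2] = 2 + 0 = 2
  P[3] = 9 + 0 = 9
  P[4] = 26 + -4 = 22
  P[5] = 33 + -4 = 29

Answer: [-1, -11, 2, 9, 22, 29]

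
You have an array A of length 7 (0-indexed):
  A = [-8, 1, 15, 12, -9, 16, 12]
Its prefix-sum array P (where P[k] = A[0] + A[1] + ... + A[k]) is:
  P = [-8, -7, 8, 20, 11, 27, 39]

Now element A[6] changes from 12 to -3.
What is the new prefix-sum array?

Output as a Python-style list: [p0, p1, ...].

Answer: [-8, -7, 8, 20, 11, 27, 24]

Derivation:
Change: A[6] 12 -> -3, delta = -15
P[k] for k < 6: unchanged (A[6] not included)
P[k] for k >= 6: shift by delta = -15
  P[0] = -8 + 0 = -8
  P[1] = -7 + 0 = -7
  P[2] = 8 + 0 = 8
  P[3] = 20 + 0 = 20
  P[4] = 11 + 0 = 11
  P[5] = 27 + 0 = 27
  P[6] = 39 + -15 = 24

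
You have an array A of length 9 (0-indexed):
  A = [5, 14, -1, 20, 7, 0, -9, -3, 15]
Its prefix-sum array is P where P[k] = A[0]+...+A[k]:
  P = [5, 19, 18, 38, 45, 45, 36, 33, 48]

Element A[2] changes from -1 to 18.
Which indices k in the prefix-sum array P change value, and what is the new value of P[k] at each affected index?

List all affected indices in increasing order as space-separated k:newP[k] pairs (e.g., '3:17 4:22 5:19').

P[k] = A[0] + ... + A[k]
P[k] includes A[2] iff k >= 2
Affected indices: 2, 3, ..., 8; delta = 19
  P[2]: 18 + 19 = 37
  P[3]: 38 + 19 = 57
  P[4]: 45 + 19 = 64
  P[5]: 45 + 19 = 64
  P[6]: 36 + 19 = 55
  P[7]: 33 + 19 = 52
  P[8]: 48 + 19 = 67

Answer: 2:37 3:57 4:64 5:64 6:55 7:52 8:67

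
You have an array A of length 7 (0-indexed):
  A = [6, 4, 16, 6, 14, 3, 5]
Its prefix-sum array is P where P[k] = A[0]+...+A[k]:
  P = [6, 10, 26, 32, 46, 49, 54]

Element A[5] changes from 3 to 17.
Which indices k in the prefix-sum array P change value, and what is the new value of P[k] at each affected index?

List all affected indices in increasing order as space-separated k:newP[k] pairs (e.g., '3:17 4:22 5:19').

P[k] = A[0] + ... + A[k]
P[k] includes A[5] iff k >= 5
Affected indices: 5, 6, ..., 6; delta = 14
  P[5]: 49 + 14 = 63
  P[6]: 54 + 14 = 68

Answer: 5:63 6:68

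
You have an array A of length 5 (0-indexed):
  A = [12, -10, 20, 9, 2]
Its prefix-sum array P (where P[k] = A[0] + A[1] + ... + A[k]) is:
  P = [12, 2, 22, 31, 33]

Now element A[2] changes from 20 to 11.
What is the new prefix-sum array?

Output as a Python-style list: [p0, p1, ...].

Change: A[2] 20 -> 11, delta = -9
P[k] for k < 2: unchanged (A[2] not included)
P[k] for k >= 2: shift by delta = -9
  P[0] = 12 + 0 = 12
  P[1] = 2 + 0 = 2
  P[2] = 22 + -9 = 13
  P[3] = 31 + -9 = 22
  P[4] = 33 + -9 = 24

Answer: [12, 2, 13, 22, 24]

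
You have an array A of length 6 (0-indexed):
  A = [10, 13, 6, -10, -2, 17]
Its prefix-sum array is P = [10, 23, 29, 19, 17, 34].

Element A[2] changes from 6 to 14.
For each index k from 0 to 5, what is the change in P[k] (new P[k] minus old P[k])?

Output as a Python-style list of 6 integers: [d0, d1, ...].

Answer: [0, 0, 8, 8, 8, 8]

Derivation:
Element change: A[2] 6 -> 14, delta = 8
For k < 2: P[k] unchanged, delta_P[k] = 0
For k >= 2: P[k] shifts by exactly 8
Delta array: [0, 0, 8, 8, 8, 8]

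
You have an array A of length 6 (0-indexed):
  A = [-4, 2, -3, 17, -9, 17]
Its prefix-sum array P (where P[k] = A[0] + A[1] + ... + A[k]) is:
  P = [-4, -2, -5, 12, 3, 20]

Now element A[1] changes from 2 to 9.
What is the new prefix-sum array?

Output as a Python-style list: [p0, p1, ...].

Answer: [-4, 5, 2, 19, 10, 27]

Derivation:
Change: A[1] 2 -> 9, delta = 7
P[k] for k < 1: unchanged (A[1] not included)
P[k] for k >= 1: shift by delta = 7
  P[0] = -4 + 0 = -4
  P[1] = -2 + 7 = 5
  P[2] = -5 + 7 = 2
  P[3] = 12 + 7 = 19
  P[4] = 3 + 7 = 10
  P[5] = 20 + 7 = 27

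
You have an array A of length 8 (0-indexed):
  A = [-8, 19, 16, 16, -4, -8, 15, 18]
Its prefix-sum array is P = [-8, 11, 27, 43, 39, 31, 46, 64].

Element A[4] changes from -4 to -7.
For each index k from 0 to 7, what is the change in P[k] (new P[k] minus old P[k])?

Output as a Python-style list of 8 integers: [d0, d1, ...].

Answer: [0, 0, 0, 0, -3, -3, -3, -3]

Derivation:
Element change: A[4] -4 -> -7, delta = -3
For k < 4: P[k] unchanged, delta_P[k] = 0
For k >= 4: P[k] shifts by exactly -3
Delta array: [0, 0, 0, 0, -3, -3, -3, -3]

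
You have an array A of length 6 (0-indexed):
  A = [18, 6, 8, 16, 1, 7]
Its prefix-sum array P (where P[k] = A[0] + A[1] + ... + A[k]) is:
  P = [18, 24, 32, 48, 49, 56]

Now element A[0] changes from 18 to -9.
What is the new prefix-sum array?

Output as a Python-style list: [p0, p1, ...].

Change: A[0] 18 -> -9, delta = -27
P[k] for k < 0: unchanged (A[0] not included)
P[k] for k >= 0: shift by delta = -27
  P[0] = 18 + -27 = -9
  P[1] = 24 + -27 = -3
  P[2] = 32 + -27 = 5
  P[3] = 48 + -27 = 21
  P[4] = 49 + -27 = 22
  P[5] = 56 + -27 = 29

Answer: [-9, -3, 5, 21, 22, 29]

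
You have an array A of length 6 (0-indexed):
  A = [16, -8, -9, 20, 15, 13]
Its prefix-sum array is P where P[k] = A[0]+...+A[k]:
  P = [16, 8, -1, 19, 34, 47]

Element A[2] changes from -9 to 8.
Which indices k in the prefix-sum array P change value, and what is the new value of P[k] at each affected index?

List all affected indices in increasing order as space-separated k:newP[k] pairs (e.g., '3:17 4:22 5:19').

P[k] = A[0] + ... + A[k]
P[k] includes A[2] iff k >= 2
Affected indices: 2, 3, ..., 5; delta = 17
  P[2]: -1 + 17 = 16
  P[3]: 19 + 17 = 36
  P[4]: 34 + 17 = 51
  P[5]: 47 + 17 = 64

Answer: 2:16 3:36 4:51 5:64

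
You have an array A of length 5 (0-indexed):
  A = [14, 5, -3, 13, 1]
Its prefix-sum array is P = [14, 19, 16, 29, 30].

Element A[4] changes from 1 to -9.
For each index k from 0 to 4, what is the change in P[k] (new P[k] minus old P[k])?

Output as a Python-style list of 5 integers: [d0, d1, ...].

Answer: [0, 0, 0, 0, -10]

Derivation:
Element change: A[4] 1 -> -9, delta = -10
For k < 4: P[k] unchanged, delta_P[k] = 0
For k >= 4: P[k] shifts by exactly -10
Delta array: [0, 0, 0, 0, -10]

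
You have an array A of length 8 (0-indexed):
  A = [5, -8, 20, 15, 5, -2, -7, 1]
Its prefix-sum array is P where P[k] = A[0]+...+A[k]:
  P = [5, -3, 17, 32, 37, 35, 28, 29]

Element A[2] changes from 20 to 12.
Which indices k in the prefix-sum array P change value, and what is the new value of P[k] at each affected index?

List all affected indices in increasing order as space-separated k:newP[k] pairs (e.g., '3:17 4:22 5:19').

P[k] = A[0] + ... + A[k]
P[k] includes A[2] iff k >= 2
Affected indices: 2, 3, ..., 7; delta = -8
  P[2]: 17 + -8 = 9
  P[3]: 32 + -8 = 24
  P[4]: 37 + -8 = 29
  P[5]: 35 + -8 = 27
  P[6]: 28 + -8 = 20
  P[7]: 29 + -8 = 21

Answer: 2:9 3:24 4:29 5:27 6:20 7:21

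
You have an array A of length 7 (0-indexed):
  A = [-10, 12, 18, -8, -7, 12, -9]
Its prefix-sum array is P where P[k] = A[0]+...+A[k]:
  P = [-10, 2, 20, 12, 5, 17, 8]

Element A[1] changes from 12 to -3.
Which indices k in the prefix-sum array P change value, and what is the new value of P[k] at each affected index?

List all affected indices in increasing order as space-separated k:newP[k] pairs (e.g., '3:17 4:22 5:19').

P[k] = A[0] + ... + A[k]
P[k] includes A[1] iff k >= 1
Affected indices: 1, 2, ..., 6; delta = -15
  P[1]: 2 + -15 = -13
  P[2]: 20 + -15 = 5
  P[3]: 12 + -15 = -3
  P[4]: 5 + -15 = -10
  P[5]: 17 + -15 = 2
  P[6]: 8 + -15 = -7

Answer: 1:-13 2:5 3:-3 4:-10 5:2 6:-7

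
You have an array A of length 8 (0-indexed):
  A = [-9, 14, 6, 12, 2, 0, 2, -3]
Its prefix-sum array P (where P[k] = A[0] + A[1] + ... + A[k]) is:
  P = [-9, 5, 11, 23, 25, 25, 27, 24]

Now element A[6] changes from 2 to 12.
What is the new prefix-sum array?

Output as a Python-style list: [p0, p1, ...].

Answer: [-9, 5, 11, 23, 25, 25, 37, 34]

Derivation:
Change: A[6] 2 -> 12, delta = 10
P[k] for k < 6: unchanged (A[6] not included)
P[k] for k >= 6: shift by delta = 10
  P[0] = -9 + 0 = -9
  P[1] = 5 + 0 = 5
  P[2] = 11 + 0 = 11
  P[3] = 23 + 0 = 23
  P[4] = 25 + 0 = 25
  P[5] = 25 + 0 = 25
  P[6] = 27 + 10 = 37
  P[7] = 24 + 10 = 34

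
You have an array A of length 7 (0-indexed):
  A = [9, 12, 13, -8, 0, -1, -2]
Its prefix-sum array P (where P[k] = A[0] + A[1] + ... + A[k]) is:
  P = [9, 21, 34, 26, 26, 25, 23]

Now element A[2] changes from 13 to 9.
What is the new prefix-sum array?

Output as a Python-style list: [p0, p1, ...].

Answer: [9, 21, 30, 22, 22, 21, 19]

Derivation:
Change: A[2] 13 -> 9, delta = -4
P[k] for k < 2: unchanged (A[2] not included)
P[k] for k >= 2: shift by delta = -4
  P[0] = 9 + 0 = 9
  P[1] = 21 + 0 = 21
  P[2] = 34 + -4 = 30
  P[3] = 26 + -4 = 22
  P[4] = 26 + -4 = 22
  P[5] = 25 + -4 = 21
  P[6] = 23 + -4 = 19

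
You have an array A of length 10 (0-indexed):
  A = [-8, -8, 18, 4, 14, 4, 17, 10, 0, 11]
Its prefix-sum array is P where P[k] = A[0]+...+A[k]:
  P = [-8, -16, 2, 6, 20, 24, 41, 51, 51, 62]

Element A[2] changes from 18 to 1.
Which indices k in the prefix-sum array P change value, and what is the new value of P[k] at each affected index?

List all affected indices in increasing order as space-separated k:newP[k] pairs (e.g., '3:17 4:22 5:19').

Answer: 2:-15 3:-11 4:3 5:7 6:24 7:34 8:34 9:45

Derivation:
P[k] = A[0] + ... + A[k]
P[k] includes A[2] iff k >= 2
Affected indices: 2, 3, ..., 9; delta = -17
  P[2]: 2 + -17 = -15
  P[3]: 6 + -17 = -11
  P[4]: 20 + -17 = 3
  P[5]: 24 + -17 = 7
  P[6]: 41 + -17 = 24
  P[7]: 51 + -17 = 34
  P[8]: 51 + -17 = 34
  P[9]: 62 + -17 = 45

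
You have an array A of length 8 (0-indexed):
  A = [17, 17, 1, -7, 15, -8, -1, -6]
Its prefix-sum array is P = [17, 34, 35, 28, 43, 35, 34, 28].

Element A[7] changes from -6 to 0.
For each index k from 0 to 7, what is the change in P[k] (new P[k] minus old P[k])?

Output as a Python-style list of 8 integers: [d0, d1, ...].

Answer: [0, 0, 0, 0, 0, 0, 0, 6]

Derivation:
Element change: A[7] -6 -> 0, delta = 6
For k < 7: P[k] unchanged, delta_P[k] = 0
For k >= 7: P[k] shifts by exactly 6
Delta array: [0, 0, 0, 0, 0, 0, 0, 6]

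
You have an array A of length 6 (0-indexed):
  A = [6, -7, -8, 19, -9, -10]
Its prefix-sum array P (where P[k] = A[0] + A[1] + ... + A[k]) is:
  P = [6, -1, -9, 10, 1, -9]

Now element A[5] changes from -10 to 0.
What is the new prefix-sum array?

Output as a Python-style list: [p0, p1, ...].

Change: A[5] -10 -> 0, delta = 10
P[k] for k < 5: unchanged (A[5] not included)
P[k] for k >= 5: shift by delta = 10
  P[0] = 6 + 0 = 6
  P[1] = -1 + 0 = -1
  P[2] = -9 + 0 = -9
  P[3] = 10 + 0 = 10
  P[4] = 1 + 0 = 1
  P[5] = -9 + 10 = 1

Answer: [6, -1, -9, 10, 1, 1]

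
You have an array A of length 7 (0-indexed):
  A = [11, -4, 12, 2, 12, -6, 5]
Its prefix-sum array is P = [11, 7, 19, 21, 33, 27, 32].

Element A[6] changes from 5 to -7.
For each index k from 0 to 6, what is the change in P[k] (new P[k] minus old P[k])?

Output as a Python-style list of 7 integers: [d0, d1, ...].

Answer: [0, 0, 0, 0, 0, 0, -12]

Derivation:
Element change: A[6] 5 -> -7, delta = -12
For k < 6: P[k] unchanged, delta_P[k] = 0
For k >= 6: P[k] shifts by exactly -12
Delta array: [0, 0, 0, 0, 0, 0, -12]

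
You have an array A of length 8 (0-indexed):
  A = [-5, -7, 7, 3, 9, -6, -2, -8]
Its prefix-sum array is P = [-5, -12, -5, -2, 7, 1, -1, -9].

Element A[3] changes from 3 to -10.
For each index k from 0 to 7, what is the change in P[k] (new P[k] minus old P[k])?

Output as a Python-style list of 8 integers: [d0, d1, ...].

Answer: [0, 0, 0, -13, -13, -13, -13, -13]

Derivation:
Element change: A[3] 3 -> -10, delta = -13
For k < 3: P[k] unchanged, delta_P[k] = 0
For k >= 3: P[k] shifts by exactly -13
Delta array: [0, 0, 0, -13, -13, -13, -13, -13]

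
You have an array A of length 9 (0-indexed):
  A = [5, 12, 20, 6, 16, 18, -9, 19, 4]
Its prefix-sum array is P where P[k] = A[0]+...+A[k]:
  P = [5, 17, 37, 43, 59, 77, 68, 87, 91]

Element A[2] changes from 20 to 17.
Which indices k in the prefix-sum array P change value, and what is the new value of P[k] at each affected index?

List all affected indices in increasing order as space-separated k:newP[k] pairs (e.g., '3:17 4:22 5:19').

P[k] = A[0] + ... + A[k]
P[k] includes A[2] iff k >= 2
Affected indices: 2, 3, ..., 8; delta = -3
  P[2]: 37 + -3 = 34
  P[3]: 43 + -3 = 40
  P[4]: 59 + -3 = 56
  P[5]: 77 + -3 = 74
  P[6]: 68 + -3 = 65
  P[7]: 87 + -3 = 84
  P[8]: 91 + -3 = 88

Answer: 2:34 3:40 4:56 5:74 6:65 7:84 8:88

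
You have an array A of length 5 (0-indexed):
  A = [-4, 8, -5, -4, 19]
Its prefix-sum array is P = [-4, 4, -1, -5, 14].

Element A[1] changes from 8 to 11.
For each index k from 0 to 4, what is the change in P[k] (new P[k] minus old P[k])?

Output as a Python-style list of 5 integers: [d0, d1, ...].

Element change: A[1] 8 -> 11, delta = 3
For k < 1: P[k] unchanged, delta_P[k] = 0
For k >= 1: P[k] shifts by exactly 3
Delta array: [0, 3, 3, 3, 3]

Answer: [0, 3, 3, 3, 3]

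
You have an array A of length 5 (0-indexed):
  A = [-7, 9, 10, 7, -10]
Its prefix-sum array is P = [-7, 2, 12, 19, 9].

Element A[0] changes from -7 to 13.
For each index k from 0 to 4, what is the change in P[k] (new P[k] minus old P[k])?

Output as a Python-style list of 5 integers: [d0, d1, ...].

Element change: A[0] -7 -> 13, delta = 20
For k < 0: P[k] unchanged, delta_P[k] = 0
For k >= 0: P[k] shifts by exactly 20
Delta array: [20, 20, 20, 20, 20]

Answer: [20, 20, 20, 20, 20]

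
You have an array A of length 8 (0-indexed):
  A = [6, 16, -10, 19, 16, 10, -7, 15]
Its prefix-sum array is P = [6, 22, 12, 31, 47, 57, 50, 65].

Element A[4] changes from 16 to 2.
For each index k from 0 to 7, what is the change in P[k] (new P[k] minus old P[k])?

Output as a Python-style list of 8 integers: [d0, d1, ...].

Element change: A[4] 16 -> 2, delta = -14
For k < 4: P[k] unchanged, delta_P[k] = 0
For k >= 4: P[k] shifts by exactly -14
Delta array: [0, 0, 0, 0, -14, -14, -14, -14]

Answer: [0, 0, 0, 0, -14, -14, -14, -14]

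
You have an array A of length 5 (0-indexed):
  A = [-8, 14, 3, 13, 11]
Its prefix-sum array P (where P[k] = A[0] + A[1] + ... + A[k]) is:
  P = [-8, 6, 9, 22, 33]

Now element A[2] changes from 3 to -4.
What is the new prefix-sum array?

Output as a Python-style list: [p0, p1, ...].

Change: A[2] 3 -> -4, delta = -7
P[k] for k < 2: unchanged (A[2] not included)
P[k] for k >= 2: shift by delta = -7
  P[0] = -8 + 0 = -8
  P[1] = 6 + 0 = 6
  P[2] = 9 + -7 = 2
  P[3] = 22 + -7 = 15
  P[4] = 33 + -7 = 26

Answer: [-8, 6, 2, 15, 26]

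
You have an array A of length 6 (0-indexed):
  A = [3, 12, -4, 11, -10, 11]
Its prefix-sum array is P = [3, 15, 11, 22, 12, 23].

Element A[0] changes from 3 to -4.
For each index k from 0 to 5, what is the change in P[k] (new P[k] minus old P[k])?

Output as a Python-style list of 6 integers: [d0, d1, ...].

Element change: A[0] 3 -> -4, delta = -7
For k < 0: P[k] unchanged, delta_P[k] = 0
For k >= 0: P[k] shifts by exactly -7
Delta array: [-7, -7, -7, -7, -7, -7]

Answer: [-7, -7, -7, -7, -7, -7]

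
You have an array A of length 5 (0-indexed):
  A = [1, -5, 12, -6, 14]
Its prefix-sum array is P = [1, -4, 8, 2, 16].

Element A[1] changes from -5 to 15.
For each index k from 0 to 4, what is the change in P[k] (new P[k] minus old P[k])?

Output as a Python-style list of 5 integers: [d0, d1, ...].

Element change: A[1] -5 -> 15, delta = 20
For k < 1: P[k] unchanged, delta_P[k] = 0
For k >= 1: P[k] shifts by exactly 20
Delta array: [0, 20, 20, 20, 20]

Answer: [0, 20, 20, 20, 20]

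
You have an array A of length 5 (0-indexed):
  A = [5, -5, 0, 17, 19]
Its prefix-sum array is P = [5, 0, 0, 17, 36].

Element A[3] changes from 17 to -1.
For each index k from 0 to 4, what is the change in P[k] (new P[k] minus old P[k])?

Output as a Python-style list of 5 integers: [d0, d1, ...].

Answer: [0, 0, 0, -18, -18]

Derivation:
Element change: A[3] 17 -> -1, delta = -18
For k < 3: P[k] unchanged, delta_P[k] = 0
For k >= 3: P[k] shifts by exactly -18
Delta array: [0, 0, 0, -18, -18]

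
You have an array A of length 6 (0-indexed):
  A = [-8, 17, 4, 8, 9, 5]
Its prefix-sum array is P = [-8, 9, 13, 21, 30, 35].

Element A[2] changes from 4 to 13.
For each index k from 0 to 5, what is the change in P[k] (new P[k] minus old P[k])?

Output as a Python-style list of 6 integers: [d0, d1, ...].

Answer: [0, 0, 9, 9, 9, 9]

Derivation:
Element change: A[2] 4 -> 13, delta = 9
For k < 2: P[k] unchanged, delta_P[k] = 0
For k >= 2: P[k] shifts by exactly 9
Delta array: [0, 0, 9, 9, 9, 9]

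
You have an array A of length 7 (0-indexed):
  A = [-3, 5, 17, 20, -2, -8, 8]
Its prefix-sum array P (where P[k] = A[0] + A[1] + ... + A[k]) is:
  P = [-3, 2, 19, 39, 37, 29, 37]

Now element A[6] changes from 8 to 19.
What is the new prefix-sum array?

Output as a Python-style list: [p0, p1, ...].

Change: A[6] 8 -> 19, delta = 11
P[k] for k < 6: unchanged (A[6] not included)
P[k] for k >= 6: shift by delta = 11
  P[0] = -3 + 0 = -3
  P[1] = 2 + 0 = 2
  P[2] = 19 + 0 = 19
  P[3] = 39 + 0 = 39
  P[4] = 37 + 0 = 37
  P[5] = 29 + 0 = 29
  P[6] = 37 + 11 = 48

Answer: [-3, 2, 19, 39, 37, 29, 48]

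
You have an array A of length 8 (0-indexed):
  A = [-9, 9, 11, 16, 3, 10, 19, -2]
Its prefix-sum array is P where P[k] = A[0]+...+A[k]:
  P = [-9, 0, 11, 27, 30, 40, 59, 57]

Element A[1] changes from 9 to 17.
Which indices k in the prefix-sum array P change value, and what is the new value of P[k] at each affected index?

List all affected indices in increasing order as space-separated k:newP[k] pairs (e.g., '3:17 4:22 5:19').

P[k] = A[0] + ... + A[k]
P[k] includes A[1] iff k >= 1
Affected indices: 1, 2, ..., 7; delta = 8
  P[1]: 0 + 8 = 8
  P[2]: 11 + 8 = 19
  P[3]: 27 + 8 = 35
  P[4]: 30 + 8 = 38
  P[5]: 40 + 8 = 48
  P[6]: 59 + 8 = 67
  P[7]: 57 + 8 = 65

Answer: 1:8 2:19 3:35 4:38 5:48 6:67 7:65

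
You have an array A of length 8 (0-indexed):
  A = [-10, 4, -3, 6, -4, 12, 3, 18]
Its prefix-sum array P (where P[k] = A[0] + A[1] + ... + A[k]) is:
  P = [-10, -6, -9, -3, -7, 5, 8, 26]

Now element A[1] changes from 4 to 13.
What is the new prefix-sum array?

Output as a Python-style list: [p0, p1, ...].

Change: A[1] 4 -> 13, delta = 9
P[k] for k < 1: unchanged (A[1] not included)
P[k] for k >= 1: shift by delta = 9
  P[0] = -10 + 0 = -10
  P[1] = -6 + 9 = 3
  P[2] = -9 + 9 = 0
  P[3] = -3 + 9 = 6
  P[4] = -7 + 9 = 2
  P[5] = 5 + 9 = 14
  P[6] = 8 + 9 = 17
  P[7] = 26 + 9 = 35

Answer: [-10, 3, 0, 6, 2, 14, 17, 35]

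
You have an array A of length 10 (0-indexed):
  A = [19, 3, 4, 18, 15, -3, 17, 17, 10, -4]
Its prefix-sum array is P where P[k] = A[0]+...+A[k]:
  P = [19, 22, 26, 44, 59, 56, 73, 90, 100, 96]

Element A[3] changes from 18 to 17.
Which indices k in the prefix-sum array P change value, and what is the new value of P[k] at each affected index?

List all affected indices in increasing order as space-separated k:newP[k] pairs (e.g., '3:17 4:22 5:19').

P[k] = A[0] + ... + A[k]
P[k] includes A[3] iff k >= 3
Affected indices: 3, 4, ..., 9; delta = -1
  P[3]: 44 + -1 = 43
  P[4]: 59 + -1 = 58
  P[5]: 56 + -1 = 55
  P[6]: 73 + -1 = 72
  P[7]: 90 + -1 = 89
  P[8]: 100 + -1 = 99
  P[9]: 96 + -1 = 95

Answer: 3:43 4:58 5:55 6:72 7:89 8:99 9:95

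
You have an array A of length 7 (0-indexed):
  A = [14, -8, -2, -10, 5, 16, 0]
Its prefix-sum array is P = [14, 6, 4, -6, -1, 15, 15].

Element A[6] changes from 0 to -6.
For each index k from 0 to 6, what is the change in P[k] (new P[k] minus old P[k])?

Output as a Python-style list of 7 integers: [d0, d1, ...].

Answer: [0, 0, 0, 0, 0, 0, -6]

Derivation:
Element change: A[6] 0 -> -6, delta = -6
For k < 6: P[k] unchanged, delta_P[k] = 0
For k >= 6: P[k] shifts by exactly -6
Delta array: [0, 0, 0, 0, 0, 0, -6]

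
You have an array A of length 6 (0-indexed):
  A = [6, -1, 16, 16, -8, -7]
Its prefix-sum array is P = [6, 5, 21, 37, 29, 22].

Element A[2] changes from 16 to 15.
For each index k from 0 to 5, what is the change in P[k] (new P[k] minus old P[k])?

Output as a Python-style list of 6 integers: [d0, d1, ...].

Element change: A[2] 16 -> 15, delta = -1
For k < 2: P[k] unchanged, delta_P[k] = 0
For k >= 2: P[k] shifts by exactly -1
Delta array: [0, 0, -1, -1, -1, -1]

Answer: [0, 0, -1, -1, -1, -1]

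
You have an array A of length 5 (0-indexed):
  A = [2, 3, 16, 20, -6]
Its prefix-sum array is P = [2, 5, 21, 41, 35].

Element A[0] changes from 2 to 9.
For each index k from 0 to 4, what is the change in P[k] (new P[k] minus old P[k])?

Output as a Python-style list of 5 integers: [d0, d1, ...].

Element change: A[0] 2 -> 9, delta = 7
For k < 0: P[k] unchanged, delta_P[k] = 0
For k >= 0: P[k] shifts by exactly 7
Delta array: [7, 7, 7, 7, 7]

Answer: [7, 7, 7, 7, 7]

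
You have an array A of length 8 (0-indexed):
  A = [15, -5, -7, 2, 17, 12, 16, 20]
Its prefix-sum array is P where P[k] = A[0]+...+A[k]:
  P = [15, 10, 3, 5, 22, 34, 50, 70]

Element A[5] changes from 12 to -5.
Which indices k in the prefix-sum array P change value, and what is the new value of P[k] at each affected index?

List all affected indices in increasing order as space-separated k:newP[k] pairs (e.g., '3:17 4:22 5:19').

Answer: 5:17 6:33 7:53

Derivation:
P[k] = A[0] + ... + A[k]
P[k] includes A[5] iff k >= 5
Affected indices: 5, 6, ..., 7; delta = -17
  P[5]: 34 + -17 = 17
  P[6]: 50 + -17 = 33
  P[7]: 70 + -17 = 53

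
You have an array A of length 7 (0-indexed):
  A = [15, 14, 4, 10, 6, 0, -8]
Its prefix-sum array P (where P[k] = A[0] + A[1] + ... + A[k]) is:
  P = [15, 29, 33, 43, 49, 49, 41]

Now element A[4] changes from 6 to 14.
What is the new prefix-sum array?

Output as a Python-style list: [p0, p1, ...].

Answer: [15, 29, 33, 43, 57, 57, 49]

Derivation:
Change: A[4] 6 -> 14, delta = 8
P[k] for k < 4: unchanged (A[4] not included)
P[k] for k >= 4: shift by delta = 8
  P[0] = 15 + 0 = 15
  P[1] = 29 + 0 = 29
  P[2] = 33 + 0 = 33
  P[3] = 43 + 0 = 43
  P[4] = 49 + 8 = 57
  P[5] = 49 + 8 = 57
  P[6] = 41 + 8 = 49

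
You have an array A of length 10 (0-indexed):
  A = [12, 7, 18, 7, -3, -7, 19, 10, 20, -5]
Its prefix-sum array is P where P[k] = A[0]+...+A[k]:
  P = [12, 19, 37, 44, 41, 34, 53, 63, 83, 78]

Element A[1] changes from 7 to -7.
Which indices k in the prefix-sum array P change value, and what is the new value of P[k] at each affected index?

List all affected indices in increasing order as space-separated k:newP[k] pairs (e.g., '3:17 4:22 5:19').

Answer: 1:5 2:23 3:30 4:27 5:20 6:39 7:49 8:69 9:64

Derivation:
P[k] = A[0] + ... + A[k]
P[k] includes A[1] iff k >= 1
Affected indices: 1, 2, ..., 9; delta = -14
  P[1]: 19 + -14 = 5
  P[2]: 37 + -14 = 23
  P[3]: 44 + -14 = 30
  P[4]: 41 + -14 = 27
  P[5]: 34 + -14 = 20
  P[6]: 53 + -14 = 39
  P[7]: 63 + -14 = 49
  P[8]: 83 + -14 = 69
  P[9]: 78 + -14 = 64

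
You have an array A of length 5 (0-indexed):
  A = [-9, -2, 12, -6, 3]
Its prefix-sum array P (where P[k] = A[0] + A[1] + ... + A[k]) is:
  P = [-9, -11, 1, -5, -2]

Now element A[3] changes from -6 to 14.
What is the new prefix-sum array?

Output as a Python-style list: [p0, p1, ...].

Change: A[3] -6 -> 14, delta = 20
P[k] for k < 3: unchanged (A[3] not included)
P[k] for k >= 3: shift by delta = 20
  P[0] = -9 + 0 = -9
  P[1] = -11 + 0 = -11
  P[2] = 1 + 0 = 1
  P[3] = -5 + 20 = 15
  P[4] = -2 + 20 = 18

Answer: [-9, -11, 1, 15, 18]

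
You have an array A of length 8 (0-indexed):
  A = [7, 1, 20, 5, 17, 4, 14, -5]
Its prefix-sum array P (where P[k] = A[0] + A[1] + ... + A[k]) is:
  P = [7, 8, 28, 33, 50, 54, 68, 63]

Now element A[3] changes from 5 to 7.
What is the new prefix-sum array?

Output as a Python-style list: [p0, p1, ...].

Change: A[3] 5 -> 7, delta = 2
P[k] for k < 3: unchanged (A[3] not included)
P[k] for k >= 3: shift by delta = 2
  P[0] = 7 + 0 = 7
  P[1] = 8 + 0 = 8
  P[2] = 28 + 0 = 28
  P[3] = 33 + 2 = 35
  P[4] = 50 + 2 = 52
  P[5] = 54 + 2 = 56
  P[6] = 68 + 2 = 70
  P[7] = 63 + 2 = 65

Answer: [7, 8, 28, 35, 52, 56, 70, 65]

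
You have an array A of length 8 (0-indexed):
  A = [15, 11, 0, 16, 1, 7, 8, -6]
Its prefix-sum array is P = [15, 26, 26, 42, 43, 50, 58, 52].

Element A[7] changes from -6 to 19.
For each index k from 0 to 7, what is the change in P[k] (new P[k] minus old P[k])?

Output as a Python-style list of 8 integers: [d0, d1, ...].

Answer: [0, 0, 0, 0, 0, 0, 0, 25]

Derivation:
Element change: A[7] -6 -> 19, delta = 25
For k < 7: P[k] unchanged, delta_P[k] = 0
For k >= 7: P[k] shifts by exactly 25
Delta array: [0, 0, 0, 0, 0, 0, 0, 25]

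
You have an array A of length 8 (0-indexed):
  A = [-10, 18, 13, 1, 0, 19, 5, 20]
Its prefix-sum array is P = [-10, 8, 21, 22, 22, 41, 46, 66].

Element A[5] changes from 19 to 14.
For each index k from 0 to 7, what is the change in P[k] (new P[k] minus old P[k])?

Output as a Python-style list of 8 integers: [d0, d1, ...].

Element change: A[5] 19 -> 14, delta = -5
For k < 5: P[k] unchanged, delta_P[k] = 0
For k >= 5: P[k] shifts by exactly -5
Delta array: [0, 0, 0, 0, 0, -5, -5, -5]

Answer: [0, 0, 0, 0, 0, -5, -5, -5]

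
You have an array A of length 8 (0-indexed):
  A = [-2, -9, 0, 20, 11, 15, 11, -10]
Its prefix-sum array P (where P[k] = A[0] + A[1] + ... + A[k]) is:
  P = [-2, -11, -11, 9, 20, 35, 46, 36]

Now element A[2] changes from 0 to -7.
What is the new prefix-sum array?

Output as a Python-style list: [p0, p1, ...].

Answer: [-2, -11, -18, 2, 13, 28, 39, 29]

Derivation:
Change: A[2] 0 -> -7, delta = -7
P[k] for k < 2: unchanged (A[2] not included)
P[k] for k >= 2: shift by delta = -7
  P[0] = -2 + 0 = -2
  P[1] = -11 + 0 = -11
  P[2] = -11 + -7 = -18
  P[3] = 9 + -7 = 2
  P[4] = 20 + -7 = 13
  P[5] = 35 + -7 = 28
  P[6] = 46 + -7 = 39
  P[7] = 36 + -7 = 29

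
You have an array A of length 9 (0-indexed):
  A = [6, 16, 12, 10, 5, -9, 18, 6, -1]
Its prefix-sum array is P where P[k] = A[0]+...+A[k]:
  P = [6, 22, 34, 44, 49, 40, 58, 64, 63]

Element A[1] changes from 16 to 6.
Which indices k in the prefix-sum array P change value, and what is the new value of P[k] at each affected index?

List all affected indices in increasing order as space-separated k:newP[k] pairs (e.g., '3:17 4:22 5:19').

P[k] = A[0] + ... + A[k]
P[k] includes A[1] iff k >= 1
Affected indices: 1, 2, ..., 8; delta = -10
  P[1]: 22 + -10 = 12
  P[2]: 34 + -10 = 24
  P[3]: 44 + -10 = 34
  P[4]: 49 + -10 = 39
  P[5]: 40 + -10 = 30
  P[6]: 58 + -10 = 48
  P[7]: 64 + -10 = 54
  P[8]: 63 + -10 = 53

Answer: 1:12 2:24 3:34 4:39 5:30 6:48 7:54 8:53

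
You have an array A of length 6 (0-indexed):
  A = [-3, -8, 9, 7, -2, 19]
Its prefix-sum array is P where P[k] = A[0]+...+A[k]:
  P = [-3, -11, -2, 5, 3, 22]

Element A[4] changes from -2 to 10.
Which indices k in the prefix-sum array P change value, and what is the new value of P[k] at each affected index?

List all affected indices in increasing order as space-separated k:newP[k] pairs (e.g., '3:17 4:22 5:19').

Answer: 4:15 5:34

Derivation:
P[k] = A[0] + ... + A[k]
P[k] includes A[4] iff k >= 4
Affected indices: 4, 5, ..., 5; delta = 12
  P[4]: 3 + 12 = 15
  P[5]: 22 + 12 = 34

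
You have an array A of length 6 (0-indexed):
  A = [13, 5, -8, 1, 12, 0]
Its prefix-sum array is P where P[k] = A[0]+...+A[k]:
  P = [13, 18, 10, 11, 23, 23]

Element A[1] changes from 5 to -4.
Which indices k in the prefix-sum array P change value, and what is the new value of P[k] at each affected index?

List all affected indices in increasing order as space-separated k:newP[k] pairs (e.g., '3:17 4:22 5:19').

P[k] = A[0] + ... + A[k]
P[k] includes A[1] iff k >= 1
Affected indices: 1, 2, ..., 5; delta = -9
  P[1]: 18 + -9 = 9
  P[2]: 10 + -9 = 1
  P[3]: 11 + -9 = 2
  P[4]: 23 + -9 = 14
  P[5]: 23 + -9 = 14

Answer: 1:9 2:1 3:2 4:14 5:14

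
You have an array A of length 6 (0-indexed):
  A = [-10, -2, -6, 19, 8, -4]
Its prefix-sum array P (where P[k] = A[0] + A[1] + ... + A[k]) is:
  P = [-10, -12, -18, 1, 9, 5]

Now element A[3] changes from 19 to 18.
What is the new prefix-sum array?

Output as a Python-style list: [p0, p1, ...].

Answer: [-10, -12, -18, 0, 8, 4]

Derivation:
Change: A[3] 19 -> 18, delta = -1
P[k] for k < 3: unchanged (A[3] not included)
P[k] for k >= 3: shift by delta = -1
  P[0] = -10 + 0 = -10
  P[1] = -12 + 0 = -12
  P[2] = -18 + 0 = -18
  P[3] = 1 + -1 = 0
  P[4] = 9 + -1 = 8
  P[5] = 5 + -1 = 4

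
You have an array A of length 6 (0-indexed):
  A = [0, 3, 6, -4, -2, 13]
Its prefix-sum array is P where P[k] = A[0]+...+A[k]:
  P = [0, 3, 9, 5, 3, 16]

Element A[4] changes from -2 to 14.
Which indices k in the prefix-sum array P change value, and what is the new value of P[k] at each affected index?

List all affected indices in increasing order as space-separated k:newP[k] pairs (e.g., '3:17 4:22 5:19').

Answer: 4:19 5:32

Derivation:
P[k] = A[0] + ... + A[k]
P[k] includes A[4] iff k >= 4
Affected indices: 4, 5, ..., 5; delta = 16
  P[4]: 3 + 16 = 19
  P[5]: 16 + 16 = 32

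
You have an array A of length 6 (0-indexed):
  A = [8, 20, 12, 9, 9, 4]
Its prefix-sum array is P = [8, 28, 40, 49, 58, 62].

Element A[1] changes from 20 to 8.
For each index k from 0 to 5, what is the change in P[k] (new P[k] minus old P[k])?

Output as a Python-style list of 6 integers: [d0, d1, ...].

Element change: A[1] 20 -> 8, delta = -12
For k < 1: P[k] unchanged, delta_P[k] = 0
For k >= 1: P[k] shifts by exactly -12
Delta array: [0, -12, -12, -12, -12, -12]

Answer: [0, -12, -12, -12, -12, -12]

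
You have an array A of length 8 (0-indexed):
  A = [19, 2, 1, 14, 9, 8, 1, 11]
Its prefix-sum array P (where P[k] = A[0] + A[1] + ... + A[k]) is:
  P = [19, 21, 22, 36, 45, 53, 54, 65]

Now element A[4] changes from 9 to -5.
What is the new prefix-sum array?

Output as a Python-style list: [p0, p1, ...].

Answer: [19, 21, 22, 36, 31, 39, 40, 51]

Derivation:
Change: A[4] 9 -> -5, delta = -14
P[k] for k < 4: unchanged (A[4] not included)
P[k] for k >= 4: shift by delta = -14
  P[0] = 19 + 0 = 19
  P[1] = 21 + 0 = 21
  P[2] = 22 + 0 = 22
  P[3] = 36 + 0 = 36
  P[4] = 45 + -14 = 31
  P[5] = 53 + -14 = 39
  P[6] = 54 + -14 = 40
  P[7] = 65 + -14 = 51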